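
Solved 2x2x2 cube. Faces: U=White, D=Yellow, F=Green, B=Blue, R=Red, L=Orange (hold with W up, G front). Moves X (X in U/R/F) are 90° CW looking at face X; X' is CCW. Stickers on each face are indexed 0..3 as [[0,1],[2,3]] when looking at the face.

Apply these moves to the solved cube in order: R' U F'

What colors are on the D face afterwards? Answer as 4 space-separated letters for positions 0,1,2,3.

After move 1 (R'): R=RRRR U=WBWB F=GWGW D=YGYG B=YBYB
After move 2 (U): U=WWBB F=RRGW R=YBRR B=OOYB L=GWOO
After move 3 (F'): F=RWRG U=WWYR R=GBYR D=WOYG L=GBOB
Query: D face = WOYG

Answer: W O Y G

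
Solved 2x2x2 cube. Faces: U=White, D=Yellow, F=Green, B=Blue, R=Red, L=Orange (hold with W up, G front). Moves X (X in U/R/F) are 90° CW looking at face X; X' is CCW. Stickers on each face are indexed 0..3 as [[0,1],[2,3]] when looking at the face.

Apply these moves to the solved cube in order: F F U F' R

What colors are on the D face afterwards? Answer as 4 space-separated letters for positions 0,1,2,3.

Answer: G B Y O

Derivation:
After move 1 (F): F=GGGG U=WWOO R=WRWR D=RRYY L=OYOY
After move 2 (F): F=GGGG U=WWYY R=OROR D=WWYY L=OROR
After move 3 (U): U=YWYW F=ORGG R=BBOR B=ORBB L=GGOR
After move 4 (F'): F=RGOG U=YWBO R=WBWR D=GRYY L=GWOY
After move 5 (R): R=WWRB U=YGBG F=RROY D=GBYO B=ORWB
Query: D face = GBYO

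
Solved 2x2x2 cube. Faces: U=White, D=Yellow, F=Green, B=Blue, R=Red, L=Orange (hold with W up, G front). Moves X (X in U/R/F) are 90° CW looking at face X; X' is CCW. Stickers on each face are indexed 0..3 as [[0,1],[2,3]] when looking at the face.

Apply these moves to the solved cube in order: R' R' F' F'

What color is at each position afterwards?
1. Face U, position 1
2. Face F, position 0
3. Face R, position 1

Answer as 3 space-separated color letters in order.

Answer: Y B R

Derivation:
After move 1 (R'): R=RRRR U=WBWB F=GWGW D=YGYG B=YBYB
After move 2 (R'): R=RRRR U=WYWY F=GBGB D=YWYW B=GBGB
After move 3 (F'): F=BBGG U=WYRR R=WRYR D=OOYW L=OYOW
After move 4 (F'): F=BGBG U=WYWY R=OROR D=YWYW L=OROR
Query 1: U[1] = Y
Query 2: F[0] = B
Query 3: R[1] = R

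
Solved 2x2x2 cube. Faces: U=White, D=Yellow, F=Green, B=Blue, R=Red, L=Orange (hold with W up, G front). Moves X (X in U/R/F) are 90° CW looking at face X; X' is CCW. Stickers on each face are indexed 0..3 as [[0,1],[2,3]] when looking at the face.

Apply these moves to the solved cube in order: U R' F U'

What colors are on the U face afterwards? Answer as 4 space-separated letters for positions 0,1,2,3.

Answer: B G W O

Derivation:
After move 1 (U): U=WWWW F=RRGG R=BBRR B=OOBB L=GGOO
After move 2 (R'): R=BRBR U=WBWO F=RWGW D=YRYG B=YOYB
After move 3 (F): F=GRWW U=WBOG R=WROR D=BBYG L=GYOR
After move 4 (U'): U=BGWO F=GYWW R=GROR B=WRYB L=YOOR
Query: U face = BGWO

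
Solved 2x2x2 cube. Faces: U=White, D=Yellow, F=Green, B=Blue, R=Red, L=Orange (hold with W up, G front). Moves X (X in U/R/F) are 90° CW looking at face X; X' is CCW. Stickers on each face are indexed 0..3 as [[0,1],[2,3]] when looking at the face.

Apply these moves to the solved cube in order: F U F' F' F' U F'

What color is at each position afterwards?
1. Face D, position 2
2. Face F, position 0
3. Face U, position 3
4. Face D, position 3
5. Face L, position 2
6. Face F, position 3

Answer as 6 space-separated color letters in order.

After move 1 (F): F=GGGG U=WWOO R=WRWR D=RRYY L=OYOY
After move 2 (U): U=OWOW F=WRGG R=BBWR B=OYBB L=GGOY
After move 3 (F'): F=RGWG U=OWBW R=RBRR D=GYYY L=GWOO
After move 4 (F'): F=GGRW U=OWRR R=YBGR D=WOYY L=GWOB
After move 5 (F'): F=GWGR U=OWYG R=OBWR D=WBYY L=GROR
After move 6 (U): U=YOGW F=OBGR R=OYWR B=GRBB L=GWOR
After move 7 (F'): F=BROG U=YOOW R=BYWR D=WRYY L=GWOG
Query 1: D[2] = Y
Query 2: F[0] = B
Query 3: U[3] = W
Query 4: D[3] = Y
Query 5: L[2] = O
Query 6: F[3] = G

Answer: Y B W Y O G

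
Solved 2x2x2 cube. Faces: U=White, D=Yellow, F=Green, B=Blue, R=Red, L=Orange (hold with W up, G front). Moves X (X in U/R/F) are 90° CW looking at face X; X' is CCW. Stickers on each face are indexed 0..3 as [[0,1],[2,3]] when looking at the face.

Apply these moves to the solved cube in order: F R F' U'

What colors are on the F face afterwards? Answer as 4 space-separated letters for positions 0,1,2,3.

Answer: O G G G

Derivation:
After move 1 (F): F=GGGG U=WWOO R=WRWR D=RRYY L=OYOY
After move 2 (R): R=WWRR U=WGOG F=GRGY D=RBYB B=OBWB
After move 3 (F'): F=RYGG U=WGWR R=BWRR D=YYYB L=OGOO
After move 4 (U'): U=GRWW F=OGGG R=RYRR B=BWWB L=OBOO
Query: F face = OGGG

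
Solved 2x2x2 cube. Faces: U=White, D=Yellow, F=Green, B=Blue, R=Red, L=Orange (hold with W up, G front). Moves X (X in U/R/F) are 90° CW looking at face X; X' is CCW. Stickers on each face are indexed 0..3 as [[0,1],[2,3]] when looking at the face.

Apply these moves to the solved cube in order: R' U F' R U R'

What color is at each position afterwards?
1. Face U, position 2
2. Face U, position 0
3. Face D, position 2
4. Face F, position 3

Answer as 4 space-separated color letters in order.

Answer: G Y Y W

Derivation:
After move 1 (R'): R=RRRR U=WBWB F=GWGW D=YGYG B=YBYB
After move 2 (U): U=WWBB F=RRGW R=YBRR B=OOYB L=GWOO
After move 3 (F'): F=RWRG U=WWYR R=GBYR D=WOYG L=GBOB
After move 4 (R): R=YGRB U=WWYG F=RORG D=WYYO B=ROWB
After move 5 (U): U=YWGW F=YGRG R=RORB B=GBWB L=ROOB
After move 6 (R'): R=OBRR U=YWGG F=YWRW D=WGYG B=OBYB
Query 1: U[2] = G
Query 2: U[0] = Y
Query 3: D[2] = Y
Query 4: F[3] = W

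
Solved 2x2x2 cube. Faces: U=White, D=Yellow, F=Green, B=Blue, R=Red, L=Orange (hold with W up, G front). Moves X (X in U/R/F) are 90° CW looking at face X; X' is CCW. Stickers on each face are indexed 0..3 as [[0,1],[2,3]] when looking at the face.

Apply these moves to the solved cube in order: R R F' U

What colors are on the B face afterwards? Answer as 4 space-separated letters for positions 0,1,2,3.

After move 1 (R): R=RRRR U=WGWG F=GYGY D=YBYB B=WBWB
After move 2 (R): R=RRRR U=WYWY F=GBGB D=YWYW B=GBGB
After move 3 (F'): F=BBGG U=WYRR R=WRYR D=OOYW L=OYOW
After move 4 (U): U=RWRY F=WRGG R=GBYR B=OYGB L=BBOW
Query: B face = OYGB

Answer: O Y G B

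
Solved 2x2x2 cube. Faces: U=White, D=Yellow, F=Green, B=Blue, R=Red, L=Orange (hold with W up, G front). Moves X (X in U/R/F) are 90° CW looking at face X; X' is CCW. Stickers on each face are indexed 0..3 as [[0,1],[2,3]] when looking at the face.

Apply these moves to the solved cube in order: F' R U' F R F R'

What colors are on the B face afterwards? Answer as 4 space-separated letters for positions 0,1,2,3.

After move 1 (F'): F=GGGG U=WWRR R=YRYR D=OOYY L=OWOW
After move 2 (R): R=YYRR U=WGRG F=GOGY D=OBYB B=RBWB
After move 3 (U'): U=GGWR F=OWGY R=GORR B=YYWB L=RBOW
After move 4 (F): F=GOYW U=GGWB R=WORR D=RGYB L=ROOB
After move 5 (R): R=RWRO U=GOWW F=GGYB D=RWYY B=BYGB
After move 6 (F): F=YGBG U=GOBO R=WWWO D=RRYY L=RROW
After move 7 (R'): R=WOWW U=GGBB F=YOBO D=RGYG B=YYRB
Query: B face = YYRB

Answer: Y Y R B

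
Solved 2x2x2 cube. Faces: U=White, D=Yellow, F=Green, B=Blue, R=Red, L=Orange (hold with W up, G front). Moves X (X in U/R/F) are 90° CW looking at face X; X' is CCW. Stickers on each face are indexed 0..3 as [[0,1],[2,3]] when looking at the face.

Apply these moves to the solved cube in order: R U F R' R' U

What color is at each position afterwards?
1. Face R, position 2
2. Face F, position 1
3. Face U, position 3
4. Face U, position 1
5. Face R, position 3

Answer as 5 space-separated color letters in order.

After move 1 (R): R=RRRR U=WGWG F=GYGY D=YBYB B=WBWB
After move 2 (U): U=WWGG F=RRGY R=WBRR B=OOWB L=GYOO
After move 3 (F): F=GRYR U=WWOY R=GBGR D=RWYB L=GYOB
After move 4 (R'): R=BRGG U=WWOO F=GWYY D=RRYR B=BOWB
After move 5 (R'): R=RGBG U=WWOB F=GWYO D=RWYY B=RORB
After move 6 (U): U=OWBW F=RGYO R=ROBG B=GYRB L=GWOB
Query 1: R[2] = B
Query 2: F[1] = G
Query 3: U[3] = W
Query 4: U[1] = W
Query 5: R[3] = G

Answer: B G W W G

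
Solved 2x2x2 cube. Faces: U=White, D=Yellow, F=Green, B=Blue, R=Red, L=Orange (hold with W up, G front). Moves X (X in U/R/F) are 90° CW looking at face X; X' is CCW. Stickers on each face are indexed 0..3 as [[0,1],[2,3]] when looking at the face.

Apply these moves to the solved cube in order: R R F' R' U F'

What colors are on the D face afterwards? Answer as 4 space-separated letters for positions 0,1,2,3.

Answer: Y W Y G

Derivation:
After move 1 (R): R=RRRR U=WGWG F=GYGY D=YBYB B=WBWB
After move 2 (R): R=RRRR U=WYWY F=GBGB D=YWYW B=GBGB
After move 3 (F'): F=BBGG U=WYRR R=WRYR D=OOYW L=OYOW
After move 4 (R'): R=RRWY U=WGRG F=BYGR D=OBYG B=WBOB
After move 5 (U): U=RWGG F=RRGR R=WBWY B=OYOB L=BYOW
After move 6 (F'): F=RRRG U=RWWW R=BBOY D=YWYG L=BGOG
Query: D face = YWYG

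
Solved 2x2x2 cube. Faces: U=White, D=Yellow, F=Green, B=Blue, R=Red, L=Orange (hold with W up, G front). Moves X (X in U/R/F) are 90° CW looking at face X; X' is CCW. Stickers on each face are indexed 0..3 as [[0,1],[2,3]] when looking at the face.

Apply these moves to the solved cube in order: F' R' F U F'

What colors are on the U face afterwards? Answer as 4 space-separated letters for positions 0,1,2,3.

Answer: W W Y B

Derivation:
After move 1 (F'): F=GGGG U=WWRR R=YRYR D=OOYY L=OWOW
After move 2 (R'): R=RRYY U=WBRB F=GWGR D=OGYG B=YBOB
After move 3 (F): F=GGRW U=WBWW R=RRBY D=YRYG L=OOOG
After move 4 (U): U=WWWB F=RRRW R=YBBY B=OOOB L=GGOG
After move 5 (F'): F=RWRR U=WWYB R=RBYY D=GGYG L=GBOW
Query: U face = WWYB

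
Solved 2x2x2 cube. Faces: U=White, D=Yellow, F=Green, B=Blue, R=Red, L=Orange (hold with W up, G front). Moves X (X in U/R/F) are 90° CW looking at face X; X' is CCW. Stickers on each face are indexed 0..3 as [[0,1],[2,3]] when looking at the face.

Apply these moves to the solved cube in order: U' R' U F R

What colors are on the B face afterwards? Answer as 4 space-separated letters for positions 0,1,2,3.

Answer: W B W B

Derivation:
After move 1 (U'): U=WWWW F=OOGG R=GGRR B=RRBB L=BBOO
After move 2 (R'): R=GRGR U=WBWR F=OWGW D=YOYG B=YRYB
After move 3 (U): U=WWRB F=GRGW R=YRGR B=BBYB L=OWOO
After move 4 (F): F=GGWR U=WWOW R=RRBR D=GYYG L=OYOO
After move 5 (R): R=BRRR U=WGOR F=GYWG D=GYYB B=WBWB
Query: B face = WBWB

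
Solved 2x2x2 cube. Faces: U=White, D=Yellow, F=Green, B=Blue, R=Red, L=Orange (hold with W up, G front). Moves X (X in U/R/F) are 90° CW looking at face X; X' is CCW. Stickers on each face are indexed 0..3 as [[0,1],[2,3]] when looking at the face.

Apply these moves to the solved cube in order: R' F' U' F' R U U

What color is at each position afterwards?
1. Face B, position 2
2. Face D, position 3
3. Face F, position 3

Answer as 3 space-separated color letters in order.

After move 1 (R'): R=RRRR U=WBWB F=GWGW D=YGYG B=YBYB
After move 2 (F'): F=WWGG U=WBRR R=GRYR D=OOYG L=OBOW
After move 3 (U'): U=BRWR F=OBGG R=WWYR B=GRYB L=YBOW
After move 4 (F'): F=BGOG U=BRWY R=OWOR D=BWYG L=YROW
After move 5 (R): R=OORW U=BGWG F=BWOG D=BYYG B=YRRB
After move 6 (U): U=WBGG F=OOOG R=YRRW B=YRRB L=BWOW
After move 7 (U): U=GWGB F=YROG R=YRRW B=BWRB L=OOOW
Query 1: B[2] = R
Query 2: D[3] = G
Query 3: F[3] = G

Answer: R G G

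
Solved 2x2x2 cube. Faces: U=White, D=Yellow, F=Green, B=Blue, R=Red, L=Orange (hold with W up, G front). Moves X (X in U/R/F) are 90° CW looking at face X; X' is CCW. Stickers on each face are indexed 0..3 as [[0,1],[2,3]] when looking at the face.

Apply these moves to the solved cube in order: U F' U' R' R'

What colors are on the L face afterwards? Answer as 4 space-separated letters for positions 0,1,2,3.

Answer: O O O W

Derivation:
After move 1 (U): U=WWWW F=RRGG R=BBRR B=OOBB L=GGOO
After move 2 (F'): F=RGRG U=WWBR R=YBYR D=GOYY L=GWOW
After move 3 (U'): U=WRWB F=GWRG R=RGYR B=YBBB L=OOOW
After move 4 (R'): R=GRRY U=WBWY F=GRRB D=GWYG B=YBOB
After move 5 (R'): R=RYGR U=WOWY F=GBRY D=GRYB B=GBWB
Query: L face = OOOW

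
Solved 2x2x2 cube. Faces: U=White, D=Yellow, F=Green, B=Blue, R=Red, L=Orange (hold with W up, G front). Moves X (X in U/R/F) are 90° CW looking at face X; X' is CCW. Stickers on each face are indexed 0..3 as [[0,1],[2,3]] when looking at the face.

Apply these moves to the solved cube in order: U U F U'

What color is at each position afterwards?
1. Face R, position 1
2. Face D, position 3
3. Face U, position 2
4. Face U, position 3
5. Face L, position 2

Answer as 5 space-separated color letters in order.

Answer: B Y W O O

Derivation:
After move 1 (U): U=WWWW F=RRGG R=BBRR B=OOBB L=GGOO
After move 2 (U): U=WWWW F=BBGG R=OORR B=GGBB L=RROO
After move 3 (F): F=GBGB U=WWOR R=WOWR D=ROYY L=RYOY
After move 4 (U'): U=WRWO F=RYGB R=GBWR B=WOBB L=GGOY
Query 1: R[1] = B
Query 2: D[3] = Y
Query 3: U[2] = W
Query 4: U[3] = O
Query 5: L[2] = O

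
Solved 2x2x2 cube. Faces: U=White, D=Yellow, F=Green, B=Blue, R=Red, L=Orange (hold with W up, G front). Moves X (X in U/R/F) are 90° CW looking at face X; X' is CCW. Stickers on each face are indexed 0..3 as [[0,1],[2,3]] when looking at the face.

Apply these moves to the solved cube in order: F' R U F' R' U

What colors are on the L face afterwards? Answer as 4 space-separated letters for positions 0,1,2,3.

Answer: Y W O G

Derivation:
After move 1 (F'): F=GGGG U=WWRR R=YRYR D=OOYY L=OWOW
After move 2 (R): R=YYRR U=WGRG F=GOGY D=OBYB B=RBWB
After move 3 (U): U=RWGG F=YYGY R=RBRR B=OWWB L=GOOW
After move 4 (F'): F=YYYG U=RWRR R=BBOR D=OWYB L=GGOG
After move 5 (R'): R=BRBO U=RWRO F=YWYR D=OYYG B=BWWB
After move 6 (U): U=RROW F=BRYR R=BWBO B=GGWB L=YWOG
Query: L face = YWOG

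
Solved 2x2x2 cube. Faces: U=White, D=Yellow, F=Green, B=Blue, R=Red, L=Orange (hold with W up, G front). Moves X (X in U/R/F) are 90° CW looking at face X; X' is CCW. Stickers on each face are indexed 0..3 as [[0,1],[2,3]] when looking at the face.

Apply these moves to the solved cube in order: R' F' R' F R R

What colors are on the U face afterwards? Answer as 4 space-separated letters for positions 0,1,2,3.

Answer: W R W G

Derivation:
After move 1 (R'): R=RRRR U=WBWB F=GWGW D=YGYG B=YBYB
After move 2 (F'): F=WWGG U=WBRR R=GRYR D=OOYG L=OBOW
After move 3 (R'): R=RRGY U=WYRY F=WBGR D=OWYG B=GBOB
After move 4 (F): F=GWRB U=WYWB R=RRYY D=GRYG L=OOOW
After move 5 (R): R=YRYR U=WWWB F=GRRG D=GOYG B=BBYB
After move 6 (R): R=YYRR U=WRWG F=GORG D=GYYB B=BBWB
Query: U face = WRWG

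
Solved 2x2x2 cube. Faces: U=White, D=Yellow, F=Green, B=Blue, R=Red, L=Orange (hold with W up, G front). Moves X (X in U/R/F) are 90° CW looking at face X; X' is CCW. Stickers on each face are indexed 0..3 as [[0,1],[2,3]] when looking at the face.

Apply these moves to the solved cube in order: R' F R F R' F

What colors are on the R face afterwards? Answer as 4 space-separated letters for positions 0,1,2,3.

Answer: G R O W

Derivation:
After move 1 (R'): R=RRRR U=WBWB F=GWGW D=YGYG B=YBYB
After move 2 (F): F=GGWW U=WBOO R=WRBR D=RRYG L=OYOG
After move 3 (R): R=BWRR U=WGOW F=GRWG D=RYYY B=OBBB
After move 4 (F): F=WGGR U=WGGY R=OWWR D=RBYY L=OROY
After move 5 (R'): R=WROW U=WBGO F=WGGY D=RGYR B=YBBB
After move 6 (F): F=GWYG U=WBYR R=GROW D=OWYR L=OROG
Query: R face = GROW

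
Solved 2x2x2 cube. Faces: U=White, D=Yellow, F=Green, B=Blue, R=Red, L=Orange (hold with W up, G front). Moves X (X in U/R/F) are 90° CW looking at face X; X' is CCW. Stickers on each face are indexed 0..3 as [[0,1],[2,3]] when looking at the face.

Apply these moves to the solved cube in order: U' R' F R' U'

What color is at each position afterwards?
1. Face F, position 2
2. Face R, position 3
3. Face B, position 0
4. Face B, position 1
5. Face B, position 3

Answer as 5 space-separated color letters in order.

Answer: W R R R B

Derivation:
After move 1 (U'): U=WWWW F=OOGG R=GGRR B=RRBB L=BBOO
After move 2 (R'): R=GRGR U=WBWR F=OWGW D=YOYG B=YRYB
After move 3 (F): F=GOWW U=WBOB R=WRRR D=GGYG L=BYOO
After move 4 (R'): R=RRWR U=WYOY F=GBWB D=GOYW B=GRGB
After move 5 (U'): U=YYWO F=BYWB R=GBWR B=RRGB L=GROO
Query 1: F[2] = W
Query 2: R[3] = R
Query 3: B[0] = R
Query 4: B[1] = R
Query 5: B[3] = B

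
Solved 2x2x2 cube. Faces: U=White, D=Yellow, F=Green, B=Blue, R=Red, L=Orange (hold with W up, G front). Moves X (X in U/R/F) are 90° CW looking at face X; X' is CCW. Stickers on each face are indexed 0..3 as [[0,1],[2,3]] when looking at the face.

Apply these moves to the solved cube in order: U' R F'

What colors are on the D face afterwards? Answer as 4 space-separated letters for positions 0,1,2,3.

Answer: B O Y R

Derivation:
After move 1 (U'): U=WWWW F=OOGG R=GGRR B=RRBB L=BBOO
After move 2 (R): R=RGRG U=WOWG F=OYGY D=YBYR B=WRWB
After move 3 (F'): F=YYOG U=WORR R=BGYG D=BOYR L=BGOW
Query: D face = BOYR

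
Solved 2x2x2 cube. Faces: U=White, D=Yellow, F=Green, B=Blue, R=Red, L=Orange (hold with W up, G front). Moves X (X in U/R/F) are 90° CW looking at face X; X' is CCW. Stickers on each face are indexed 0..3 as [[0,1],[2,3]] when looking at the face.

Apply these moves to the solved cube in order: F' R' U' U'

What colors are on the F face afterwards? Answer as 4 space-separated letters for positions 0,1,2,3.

After move 1 (F'): F=GGGG U=WWRR R=YRYR D=OOYY L=OWOW
After move 2 (R'): R=RRYY U=WBRB F=GWGR D=OGYG B=YBOB
After move 3 (U'): U=BBWR F=OWGR R=GWYY B=RROB L=YBOW
After move 4 (U'): U=BRBW F=YBGR R=OWYY B=GWOB L=RROW
Query: F face = YBGR

Answer: Y B G R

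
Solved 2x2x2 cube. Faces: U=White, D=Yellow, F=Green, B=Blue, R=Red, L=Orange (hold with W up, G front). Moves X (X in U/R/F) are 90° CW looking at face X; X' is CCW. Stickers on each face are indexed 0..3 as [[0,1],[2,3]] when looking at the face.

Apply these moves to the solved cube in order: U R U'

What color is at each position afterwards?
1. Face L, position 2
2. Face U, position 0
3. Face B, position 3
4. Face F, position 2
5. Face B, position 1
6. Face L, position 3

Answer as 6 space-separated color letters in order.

Answer: O R B G B O

Derivation:
After move 1 (U): U=WWWW F=RRGG R=BBRR B=OOBB L=GGOO
After move 2 (R): R=RBRB U=WRWG F=RYGY D=YBYO B=WOWB
After move 3 (U'): U=RGWW F=GGGY R=RYRB B=RBWB L=WOOO
Query 1: L[2] = O
Query 2: U[0] = R
Query 3: B[3] = B
Query 4: F[2] = G
Query 5: B[1] = B
Query 6: L[3] = O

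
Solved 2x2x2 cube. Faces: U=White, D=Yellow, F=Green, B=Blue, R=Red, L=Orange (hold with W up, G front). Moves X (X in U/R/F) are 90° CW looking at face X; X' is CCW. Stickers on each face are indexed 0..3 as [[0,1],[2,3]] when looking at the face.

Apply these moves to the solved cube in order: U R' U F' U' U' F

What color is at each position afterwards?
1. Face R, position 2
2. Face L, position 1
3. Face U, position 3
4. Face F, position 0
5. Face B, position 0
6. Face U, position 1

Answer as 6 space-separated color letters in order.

Answer: W W O B R Y

Derivation:
After move 1 (U): U=WWWW F=RRGG R=BBRR B=OOBB L=GGOO
After move 2 (R'): R=BRBR U=WBWO F=RWGW D=YRYG B=YOYB
After move 3 (U): U=WWOB F=BRGW R=YOBR B=GGYB L=RWOO
After move 4 (F'): F=RWBG U=WWYB R=ROYR D=WOYG L=RBOO
After move 5 (U'): U=WBWY F=RBBG R=RWYR B=ROYB L=GGOO
After move 6 (U'): U=BYWW F=GGBG R=RBYR B=RWYB L=ROOO
After move 7 (F): F=BGGG U=BYOO R=WBWR D=YRYG L=RWOO
Query 1: R[2] = W
Query 2: L[1] = W
Query 3: U[3] = O
Query 4: F[0] = B
Query 5: B[0] = R
Query 6: U[1] = Y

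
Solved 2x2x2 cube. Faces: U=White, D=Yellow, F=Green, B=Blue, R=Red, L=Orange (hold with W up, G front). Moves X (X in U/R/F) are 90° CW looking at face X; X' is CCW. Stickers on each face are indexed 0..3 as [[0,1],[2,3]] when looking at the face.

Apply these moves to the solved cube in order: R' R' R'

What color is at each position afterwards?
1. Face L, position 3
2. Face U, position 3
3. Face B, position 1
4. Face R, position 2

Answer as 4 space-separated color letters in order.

After move 1 (R'): R=RRRR U=WBWB F=GWGW D=YGYG B=YBYB
After move 2 (R'): R=RRRR U=WYWY F=GBGB D=YWYW B=GBGB
After move 3 (R'): R=RRRR U=WGWG F=GYGY D=YBYB B=WBWB
Query 1: L[3] = O
Query 2: U[3] = G
Query 3: B[1] = B
Query 4: R[2] = R

Answer: O G B R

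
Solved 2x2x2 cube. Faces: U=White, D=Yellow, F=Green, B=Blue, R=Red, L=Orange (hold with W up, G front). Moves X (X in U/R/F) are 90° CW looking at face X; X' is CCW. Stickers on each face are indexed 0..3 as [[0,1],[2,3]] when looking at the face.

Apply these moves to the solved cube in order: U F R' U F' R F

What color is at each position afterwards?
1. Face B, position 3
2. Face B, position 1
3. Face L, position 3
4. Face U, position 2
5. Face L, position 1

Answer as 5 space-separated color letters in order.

After move 1 (U): U=WWWW F=RRGG R=BBRR B=OOBB L=GGOO
After move 2 (F): F=GRGR U=WWOG R=WBWR D=RBYY L=GYOY
After move 3 (R'): R=BRWW U=WBOO F=GWGG D=RRYR B=YOBB
After move 4 (U): U=OWOB F=BRGG R=YOWW B=GYBB L=GWOY
After move 5 (F'): F=RGBG U=OWYW R=RORW D=WYYR L=GBOO
After move 6 (R): R=RRWO U=OGYG F=RYBR D=WBYG B=WYWB
After move 7 (F): F=BRRY U=OGOB R=YRGO D=WRYG L=GWOB
Query 1: B[3] = B
Query 2: B[1] = Y
Query 3: L[3] = B
Query 4: U[2] = O
Query 5: L[1] = W

Answer: B Y B O W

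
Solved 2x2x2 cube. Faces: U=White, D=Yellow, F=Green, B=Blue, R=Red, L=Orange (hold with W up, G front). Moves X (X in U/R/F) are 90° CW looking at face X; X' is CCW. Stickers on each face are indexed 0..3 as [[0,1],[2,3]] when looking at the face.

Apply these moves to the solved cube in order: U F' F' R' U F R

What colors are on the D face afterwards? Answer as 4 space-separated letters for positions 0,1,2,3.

After move 1 (U): U=WWWW F=RRGG R=BBRR B=OOBB L=GGOO
After move 2 (F'): F=RGRG U=WWBR R=YBYR D=GOYY L=GWOW
After move 3 (F'): F=GGRR U=WWYY R=OBGR D=WWYY L=GROB
After move 4 (R'): R=BROG U=WBYO F=GWRY D=WGYR B=YOWB
After move 5 (U): U=YWOB F=BRRY R=YOOG B=GRWB L=GWOB
After move 6 (F): F=RBYR U=YWBW R=OOBG D=OYYR L=GWOG
After move 7 (R): R=BOGO U=YBBR F=RYYR D=OWYG B=WRWB
Query: D face = OWYG

Answer: O W Y G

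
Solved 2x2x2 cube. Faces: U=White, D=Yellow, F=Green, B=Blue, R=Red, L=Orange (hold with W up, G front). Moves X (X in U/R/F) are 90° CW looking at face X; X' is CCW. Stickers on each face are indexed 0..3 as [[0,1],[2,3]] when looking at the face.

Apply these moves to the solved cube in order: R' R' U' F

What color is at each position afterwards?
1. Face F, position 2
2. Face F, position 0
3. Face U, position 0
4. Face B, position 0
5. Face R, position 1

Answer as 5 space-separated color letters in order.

Answer: B G Y R B

Derivation:
After move 1 (R'): R=RRRR U=WBWB F=GWGW D=YGYG B=YBYB
After move 2 (R'): R=RRRR U=WYWY F=GBGB D=YWYW B=GBGB
After move 3 (U'): U=YYWW F=OOGB R=GBRR B=RRGB L=GBOO
After move 4 (F): F=GOBO U=YYOB R=WBWR D=RGYW L=GYOW
Query 1: F[2] = B
Query 2: F[0] = G
Query 3: U[0] = Y
Query 4: B[0] = R
Query 5: R[1] = B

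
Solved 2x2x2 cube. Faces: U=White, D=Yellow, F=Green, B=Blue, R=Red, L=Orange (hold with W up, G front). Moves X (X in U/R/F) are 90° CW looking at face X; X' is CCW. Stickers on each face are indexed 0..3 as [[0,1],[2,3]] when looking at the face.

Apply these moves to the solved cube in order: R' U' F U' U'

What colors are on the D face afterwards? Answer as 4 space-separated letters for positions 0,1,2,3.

After move 1 (R'): R=RRRR U=WBWB F=GWGW D=YGYG B=YBYB
After move 2 (U'): U=BBWW F=OOGW R=GWRR B=RRYB L=YBOO
After move 3 (F): F=GOWO U=BBOB R=WWWR D=RGYG L=YYOG
After move 4 (U'): U=BBBO F=YYWO R=GOWR B=WWYB L=RROG
After move 5 (U'): U=BOBB F=RRWO R=YYWR B=GOYB L=WWOG
Query: D face = RGYG

Answer: R G Y G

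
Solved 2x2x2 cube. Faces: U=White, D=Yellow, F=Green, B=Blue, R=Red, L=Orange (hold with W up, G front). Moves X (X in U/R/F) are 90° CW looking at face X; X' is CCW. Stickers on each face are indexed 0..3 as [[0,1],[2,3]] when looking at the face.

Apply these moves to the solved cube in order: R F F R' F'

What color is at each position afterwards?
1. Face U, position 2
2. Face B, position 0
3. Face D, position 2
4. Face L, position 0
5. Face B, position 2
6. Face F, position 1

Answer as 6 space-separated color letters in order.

Answer: R B Y O W Y

Derivation:
After move 1 (R): R=RRRR U=WGWG F=GYGY D=YBYB B=WBWB
After move 2 (F): F=GGYY U=WGOO R=WRGR D=RRYB L=OYOB
After move 3 (F): F=YGYG U=WGBY R=OROR D=GWYB L=OROR
After move 4 (R'): R=RROO U=WWBW F=YGYY D=GGYG B=BBWB
After move 5 (F'): F=GYYY U=WWRO R=GRGO D=RRYG L=OWOB
Query 1: U[2] = R
Query 2: B[0] = B
Query 3: D[2] = Y
Query 4: L[0] = O
Query 5: B[2] = W
Query 6: F[1] = Y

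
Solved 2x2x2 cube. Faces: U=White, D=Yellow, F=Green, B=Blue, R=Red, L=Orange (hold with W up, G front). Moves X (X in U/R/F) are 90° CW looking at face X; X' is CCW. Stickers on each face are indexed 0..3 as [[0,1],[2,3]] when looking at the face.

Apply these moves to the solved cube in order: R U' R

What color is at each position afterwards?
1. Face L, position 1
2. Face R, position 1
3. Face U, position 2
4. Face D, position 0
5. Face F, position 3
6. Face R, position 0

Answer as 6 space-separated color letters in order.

After move 1 (R): R=RRRR U=WGWG F=GYGY D=YBYB B=WBWB
After move 2 (U'): U=GGWW F=OOGY R=GYRR B=RRWB L=WBOO
After move 3 (R): R=RGRY U=GOWY F=OBGB D=YWYR B=WRGB
Query 1: L[1] = B
Query 2: R[1] = G
Query 3: U[2] = W
Query 4: D[0] = Y
Query 5: F[3] = B
Query 6: R[0] = R

Answer: B G W Y B R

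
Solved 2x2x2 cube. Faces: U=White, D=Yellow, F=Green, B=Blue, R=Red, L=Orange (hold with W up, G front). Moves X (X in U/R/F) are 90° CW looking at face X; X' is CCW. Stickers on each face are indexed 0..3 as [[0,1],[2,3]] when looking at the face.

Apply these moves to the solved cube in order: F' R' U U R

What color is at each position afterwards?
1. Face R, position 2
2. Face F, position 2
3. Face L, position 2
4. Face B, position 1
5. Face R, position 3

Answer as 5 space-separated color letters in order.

Answer: Y G O W W

Derivation:
After move 1 (F'): F=GGGG U=WWRR R=YRYR D=OOYY L=OWOW
After move 2 (R'): R=RRYY U=WBRB F=GWGR D=OGYG B=YBOB
After move 3 (U): U=RWBB F=RRGR R=YBYY B=OWOB L=GWOW
After move 4 (U): U=BRBW F=YBGR R=OWYY B=GWOB L=RROW
After move 5 (R): R=YOYW U=BBBR F=YGGG D=OOYG B=WWRB
Query 1: R[2] = Y
Query 2: F[2] = G
Query 3: L[2] = O
Query 4: B[1] = W
Query 5: R[3] = W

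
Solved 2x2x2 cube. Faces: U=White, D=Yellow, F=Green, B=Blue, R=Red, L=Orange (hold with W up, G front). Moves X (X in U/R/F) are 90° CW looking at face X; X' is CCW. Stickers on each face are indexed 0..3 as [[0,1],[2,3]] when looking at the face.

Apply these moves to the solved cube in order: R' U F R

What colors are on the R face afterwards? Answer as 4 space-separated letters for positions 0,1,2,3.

Answer: B B R B

Derivation:
After move 1 (R'): R=RRRR U=WBWB F=GWGW D=YGYG B=YBYB
After move 2 (U): U=WWBB F=RRGW R=YBRR B=OOYB L=GWOO
After move 3 (F): F=GRWR U=WWOW R=BBBR D=RYYG L=GYOG
After move 4 (R): R=BBRB U=WROR F=GYWG D=RYYO B=WOWB
Query: R face = BBRB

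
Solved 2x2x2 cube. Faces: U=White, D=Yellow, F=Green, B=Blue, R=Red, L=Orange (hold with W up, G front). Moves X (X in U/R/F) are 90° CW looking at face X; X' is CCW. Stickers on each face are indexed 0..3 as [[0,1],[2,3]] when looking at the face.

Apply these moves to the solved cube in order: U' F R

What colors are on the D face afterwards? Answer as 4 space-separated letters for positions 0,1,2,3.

Answer: R B Y R

Derivation:
After move 1 (U'): U=WWWW F=OOGG R=GGRR B=RRBB L=BBOO
After move 2 (F): F=GOGO U=WWOB R=WGWR D=RGYY L=BYOY
After move 3 (R): R=WWRG U=WOOO F=GGGY D=RBYR B=BRWB
Query: D face = RBYR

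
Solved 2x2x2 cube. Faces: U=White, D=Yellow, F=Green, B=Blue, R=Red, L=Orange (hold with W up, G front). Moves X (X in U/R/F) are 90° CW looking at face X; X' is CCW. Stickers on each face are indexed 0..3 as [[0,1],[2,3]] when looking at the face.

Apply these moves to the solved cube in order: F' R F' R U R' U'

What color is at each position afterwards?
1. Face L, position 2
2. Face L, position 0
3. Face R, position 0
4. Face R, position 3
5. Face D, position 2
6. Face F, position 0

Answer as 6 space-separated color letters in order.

After move 1 (F'): F=GGGG U=WWRR R=YRYR D=OOYY L=OWOW
After move 2 (R): R=YYRR U=WGRG F=GOGY D=OBYB B=RBWB
After move 3 (F'): F=OYGG U=WGYR R=BYOR D=WWYB L=OGOR
After move 4 (R): R=OBRY U=WYYG F=OWGB D=WWYR B=RBGB
After move 5 (U): U=YWGY F=OBGB R=RBRY B=OGGB L=OWOR
After move 6 (R'): R=BYRR U=YGGO F=OWGY D=WBYB B=RGWB
After move 7 (U'): U=GOYG F=OWGY R=OWRR B=BYWB L=RGOR
Query 1: L[2] = O
Query 2: L[0] = R
Query 3: R[0] = O
Query 4: R[3] = R
Query 5: D[2] = Y
Query 6: F[0] = O

Answer: O R O R Y O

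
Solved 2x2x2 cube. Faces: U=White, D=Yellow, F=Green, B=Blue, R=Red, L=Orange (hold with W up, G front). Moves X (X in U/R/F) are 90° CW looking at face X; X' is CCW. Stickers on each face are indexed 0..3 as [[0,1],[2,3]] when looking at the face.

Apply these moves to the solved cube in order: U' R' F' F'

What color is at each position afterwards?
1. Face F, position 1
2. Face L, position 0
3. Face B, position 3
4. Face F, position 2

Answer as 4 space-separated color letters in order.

After move 1 (U'): U=WWWW F=OOGG R=GGRR B=RRBB L=BBOO
After move 2 (R'): R=GRGR U=WBWR F=OWGW D=YOYG B=YRYB
After move 3 (F'): F=WWOG U=WBGG R=ORYR D=BOYG L=BROW
After move 4 (F'): F=WGWO U=WBOY R=ORBR D=RWYG L=BGOG
Query 1: F[1] = G
Query 2: L[0] = B
Query 3: B[3] = B
Query 4: F[2] = W

Answer: G B B W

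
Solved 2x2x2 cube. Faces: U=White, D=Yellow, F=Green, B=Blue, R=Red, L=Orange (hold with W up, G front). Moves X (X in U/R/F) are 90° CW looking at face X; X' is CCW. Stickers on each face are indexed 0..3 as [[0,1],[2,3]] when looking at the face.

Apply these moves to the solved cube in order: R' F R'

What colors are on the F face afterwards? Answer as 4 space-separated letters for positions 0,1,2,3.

Answer: G B W O

Derivation:
After move 1 (R'): R=RRRR U=WBWB F=GWGW D=YGYG B=YBYB
After move 2 (F): F=GGWW U=WBOO R=WRBR D=RRYG L=OYOG
After move 3 (R'): R=RRWB U=WYOY F=GBWO D=RGYW B=GBRB
Query: F face = GBWO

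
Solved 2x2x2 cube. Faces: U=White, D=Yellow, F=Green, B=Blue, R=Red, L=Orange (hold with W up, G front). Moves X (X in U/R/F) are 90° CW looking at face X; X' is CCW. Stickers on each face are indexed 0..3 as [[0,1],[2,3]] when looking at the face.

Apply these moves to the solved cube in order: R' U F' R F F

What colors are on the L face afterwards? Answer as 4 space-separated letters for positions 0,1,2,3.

Answer: G R O Y

Derivation:
After move 1 (R'): R=RRRR U=WBWB F=GWGW D=YGYG B=YBYB
After move 2 (U): U=WWBB F=RRGW R=YBRR B=OOYB L=GWOO
After move 3 (F'): F=RWRG U=WWYR R=GBYR D=WOYG L=GBOB
After move 4 (R): R=YGRB U=WWYG F=RORG D=WYYO B=ROWB
After move 5 (F): F=RRGO U=WWBB R=YGGB D=RYYO L=GWOY
After move 6 (F): F=GROR U=WWYW R=BGBB D=GYYO L=GROY
Query: L face = GROY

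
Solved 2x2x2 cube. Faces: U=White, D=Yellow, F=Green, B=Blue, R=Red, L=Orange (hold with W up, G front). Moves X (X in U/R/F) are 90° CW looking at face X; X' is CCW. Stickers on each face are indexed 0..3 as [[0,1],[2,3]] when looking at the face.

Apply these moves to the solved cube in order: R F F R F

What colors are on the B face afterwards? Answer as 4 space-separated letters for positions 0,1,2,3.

After move 1 (R): R=RRRR U=WGWG F=GYGY D=YBYB B=WBWB
After move 2 (F): F=GGYY U=WGOO R=WRGR D=RRYB L=OYOB
After move 3 (F): F=YGYG U=WGBY R=OROR D=GWYB L=OROR
After move 4 (R): R=OORR U=WGBG F=YWYB D=GWYW B=YBGB
After move 5 (F): F=YYBW U=WGRR R=BOGR D=ROYW L=OGOW
Query: B face = YBGB

Answer: Y B G B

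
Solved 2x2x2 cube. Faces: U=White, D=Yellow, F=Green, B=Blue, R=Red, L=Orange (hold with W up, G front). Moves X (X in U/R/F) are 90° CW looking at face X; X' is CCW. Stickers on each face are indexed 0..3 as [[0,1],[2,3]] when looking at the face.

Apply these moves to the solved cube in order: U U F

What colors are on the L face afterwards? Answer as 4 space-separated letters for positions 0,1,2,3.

After move 1 (U): U=WWWW F=RRGG R=BBRR B=OOBB L=GGOO
After move 2 (U): U=WWWW F=BBGG R=OORR B=GGBB L=RROO
After move 3 (F): F=GBGB U=WWOR R=WOWR D=ROYY L=RYOY
Query: L face = RYOY

Answer: R Y O Y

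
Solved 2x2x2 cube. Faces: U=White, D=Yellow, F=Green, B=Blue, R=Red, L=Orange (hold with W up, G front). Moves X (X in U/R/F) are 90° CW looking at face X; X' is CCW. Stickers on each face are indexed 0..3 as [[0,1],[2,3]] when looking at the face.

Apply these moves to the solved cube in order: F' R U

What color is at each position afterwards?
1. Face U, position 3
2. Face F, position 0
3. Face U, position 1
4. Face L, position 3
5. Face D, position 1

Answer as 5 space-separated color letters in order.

After move 1 (F'): F=GGGG U=WWRR R=YRYR D=OOYY L=OWOW
After move 2 (R): R=YYRR U=WGRG F=GOGY D=OBYB B=RBWB
After move 3 (U): U=RWGG F=YYGY R=RBRR B=OWWB L=GOOW
Query 1: U[3] = G
Query 2: F[0] = Y
Query 3: U[1] = W
Query 4: L[3] = W
Query 5: D[1] = B

Answer: G Y W W B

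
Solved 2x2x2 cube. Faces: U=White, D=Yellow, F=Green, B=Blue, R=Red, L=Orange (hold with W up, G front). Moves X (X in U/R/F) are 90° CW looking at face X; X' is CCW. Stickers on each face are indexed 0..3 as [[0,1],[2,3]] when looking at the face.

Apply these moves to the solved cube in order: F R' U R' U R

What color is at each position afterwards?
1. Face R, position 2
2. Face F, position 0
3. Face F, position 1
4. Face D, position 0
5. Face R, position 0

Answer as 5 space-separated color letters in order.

Answer: W B R R Y

Derivation:
After move 1 (F): F=GGGG U=WWOO R=WRWR D=RRYY L=OYOY
After move 2 (R'): R=RRWW U=WBOB F=GWGO D=RGYG B=YBRB
After move 3 (U): U=OWBB F=RRGO R=YBWW B=OYRB L=GWOY
After move 4 (R'): R=BWYW U=ORBO F=RWGB D=RRYO B=GYGB
After move 5 (U): U=BOOR F=BWGB R=GYYW B=GWGB L=RWOY
After move 6 (R): R=YGWY U=BWOB F=BRGO D=RGYG B=RWOB
Query 1: R[2] = W
Query 2: F[0] = B
Query 3: F[1] = R
Query 4: D[0] = R
Query 5: R[0] = Y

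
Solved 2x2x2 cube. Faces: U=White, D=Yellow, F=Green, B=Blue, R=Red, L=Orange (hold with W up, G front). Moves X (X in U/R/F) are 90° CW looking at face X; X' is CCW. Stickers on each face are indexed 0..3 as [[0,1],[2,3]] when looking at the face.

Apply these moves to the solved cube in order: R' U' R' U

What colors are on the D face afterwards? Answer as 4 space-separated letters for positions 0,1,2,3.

Answer: Y O Y W

Derivation:
After move 1 (R'): R=RRRR U=WBWB F=GWGW D=YGYG B=YBYB
After move 2 (U'): U=BBWW F=OOGW R=GWRR B=RRYB L=YBOO
After move 3 (R'): R=WRGR U=BYWR F=OBGW D=YOYW B=GRGB
After move 4 (U): U=WBRY F=WRGW R=GRGR B=YBGB L=OBOO
Query: D face = YOYW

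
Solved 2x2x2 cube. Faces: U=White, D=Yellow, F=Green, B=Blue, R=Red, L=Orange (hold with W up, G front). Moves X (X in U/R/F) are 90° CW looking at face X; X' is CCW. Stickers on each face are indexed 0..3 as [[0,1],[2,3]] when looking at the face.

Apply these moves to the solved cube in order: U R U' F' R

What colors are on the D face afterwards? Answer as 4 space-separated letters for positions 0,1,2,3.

After move 1 (U): U=WWWW F=RRGG R=BBRR B=OOBB L=GGOO
After move 2 (R): R=RBRB U=WRWG F=RYGY D=YBYO B=WOWB
After move 3 (U'): U=RGWW F=GGGY R=RYRB B=RBWB L=WOOO
After move 4 (F'): F=GYGG U=RGRR R=BYYB D=OOYO L=WWOW
After move 5 (R): R=YBBY U=RYRG F=GOGO D=OWYR B=RBGB
Query: D face = OWYR

Answer: O W Y R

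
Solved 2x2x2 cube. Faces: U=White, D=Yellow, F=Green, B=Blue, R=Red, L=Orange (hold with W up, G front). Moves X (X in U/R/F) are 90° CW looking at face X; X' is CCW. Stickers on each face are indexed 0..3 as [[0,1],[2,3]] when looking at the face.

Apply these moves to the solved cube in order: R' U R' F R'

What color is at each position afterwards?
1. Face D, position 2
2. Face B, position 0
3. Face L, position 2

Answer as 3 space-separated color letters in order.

Answer: Y W O

Derivation:
After move 1 (R'): R=RRRR U=WBWB F=GWGW D=YGYG B=YBYB
After move 2 (U): U=WWBB F=RRGW R=YBRR B=OOYB L=GWOO
After move 3 (R'): R=BRYR U=WYBO F=RWGB D=YRYW B=GOGB
After move 4 (F): F=GRBW U=WYOW R=BROR D=YBYW L=GYOR
After move 5 (R'): R=RRBO U=WGOG F=GYBW D=YRYW B=WOBB
Query 1: D[2] = Y
Query 2: B[0] = W
Query 3: L[2] = O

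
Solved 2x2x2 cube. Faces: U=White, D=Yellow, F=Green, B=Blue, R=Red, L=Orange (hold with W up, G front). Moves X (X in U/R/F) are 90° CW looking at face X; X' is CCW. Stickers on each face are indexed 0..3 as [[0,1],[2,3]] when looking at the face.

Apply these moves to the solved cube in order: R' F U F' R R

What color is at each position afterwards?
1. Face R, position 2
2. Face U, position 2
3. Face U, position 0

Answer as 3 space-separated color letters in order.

After move 1 (R'): R=RRRR U=WBWB F=GWGW D=YGYG B=YBYB
After move 2 (F): F=GGWW U=WBOO R=WRBR D=RRYG L=OYOG
After move 3 (U): U=OWOB F=WRWW R=YBBR B=OYYB L=GGOG
After move 4 (F'): F=RWWW U=OWYB R=RBRR D=GGYG L=GBOO
After move 5 (R): R=RRRB U=OWYW F=RGWG D=GYYO B=BYWB
After move 6 (R): R=RRBR U=OGYG F=RYWO D=GWYB B=WYWB
Query 1: R[2] = B
Query 2: U[2] = Y
Query 3: U[0] = O

Answer: B Y O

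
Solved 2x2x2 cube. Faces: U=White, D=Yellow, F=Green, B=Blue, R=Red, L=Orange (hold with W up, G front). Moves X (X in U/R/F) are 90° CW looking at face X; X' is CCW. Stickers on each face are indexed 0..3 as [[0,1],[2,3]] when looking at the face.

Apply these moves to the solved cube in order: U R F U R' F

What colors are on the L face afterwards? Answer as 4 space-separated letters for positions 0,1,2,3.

Answer: G R O B

Derivation:
After move 1 (U): U=WWWW F=RRGG R=BBRR B=OOBB L=GGOO
After move 2 (R): R=RBRB U=WRWG F=RYGY D=YBYO B=WOWB
After move 3 (F): F=GRYY U=WROG R=WBGB D=RRYO L=GYOB
After move 4 (U): U=OWGR F=WBYY R=WOGB B=GYWB L=GROB
After move 5 (R'): R=OBWG U=OWGG F=WWYR D=RBYY B=OYRB
After move 6 (F): F=YWRW U=OWBR R=GBGG D=WOYY L=GROB
Query: L face = GROB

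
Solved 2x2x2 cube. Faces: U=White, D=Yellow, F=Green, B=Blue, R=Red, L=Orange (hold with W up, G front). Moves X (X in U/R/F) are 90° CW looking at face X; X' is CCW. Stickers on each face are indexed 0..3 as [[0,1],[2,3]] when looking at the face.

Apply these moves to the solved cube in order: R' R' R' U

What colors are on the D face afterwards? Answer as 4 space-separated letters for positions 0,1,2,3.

Answer: Y B Y B

Derivation:
After move 1 (R'): R=RRRR U=WBWB F=GWGW D=YGYG B=YBYB
After move 2 (R'): R=RRRR U=WYWY F=GBGB D=YWYW B=GBGB
After move 3 (R'): R=RRRR U=WGWG F=GYGY D=YBYB B=WBWB
After move 4 (U): U=WWGG F=RRGY R=WBRR B=OOWB L=GYOO
Query: D face = YBYB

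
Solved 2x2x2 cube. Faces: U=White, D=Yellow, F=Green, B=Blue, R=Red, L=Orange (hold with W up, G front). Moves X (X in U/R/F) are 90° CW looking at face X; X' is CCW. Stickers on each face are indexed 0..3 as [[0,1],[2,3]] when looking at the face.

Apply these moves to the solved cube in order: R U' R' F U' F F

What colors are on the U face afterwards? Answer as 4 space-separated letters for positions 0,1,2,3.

After move 1 (R): R=RRRR U=WGWG F=GYGY D=YBYB B=WBWB
After move 2 (U'): U=GGWW F=OOGY R=GYRR B=RRWB L=WBOO
After move 3 (R'): R=YRGR U=GWWR F=OGGW D=YOYY B=BRBB
After move 4 (F): F=GOWG U=GWOB R=WRRR D=GYYY L=WYOO
After move 5 (U'): U=WBGO F=WYWG R=GORR B=WRBB L=BROO
After move 6 (F): F=WWGY U=WBOR R=GOOR D=RGYY L=BGOY
After move 7 (F): F=GWYW U=WBYG R=OORR D=OGYY L=BROG
Query: U face = WBYG

Answer: W B Y G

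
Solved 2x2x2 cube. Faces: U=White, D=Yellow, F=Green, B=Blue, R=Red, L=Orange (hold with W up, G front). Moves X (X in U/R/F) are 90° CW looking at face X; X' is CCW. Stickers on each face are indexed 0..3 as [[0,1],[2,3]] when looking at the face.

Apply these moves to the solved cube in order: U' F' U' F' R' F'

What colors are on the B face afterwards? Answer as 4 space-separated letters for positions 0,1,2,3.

After move 1 (U'): U=WWWW F=OOGG R=GGRR B=RRBB L=BBOO
After move 2 (F'): F=OGOG U=WWGR R=YGYR D=BOYY L=BWOW
After move 3 (U'): U=WRWG F=BWOG R=OGYR B=YGBB L=RROW
After move 4 (F'): F=WGBO U=WROY R=OGBR D=RWYY L=RGOW
After move 5 (R'): R=GROB U=WBOY F=WRBY D=RGYO B=YGWB
After move 6 (F'): F=RYWB U=WBGO R=GRRB D=GWYO L=RYOO
Query: B face = YGWB

Answer: Y G W B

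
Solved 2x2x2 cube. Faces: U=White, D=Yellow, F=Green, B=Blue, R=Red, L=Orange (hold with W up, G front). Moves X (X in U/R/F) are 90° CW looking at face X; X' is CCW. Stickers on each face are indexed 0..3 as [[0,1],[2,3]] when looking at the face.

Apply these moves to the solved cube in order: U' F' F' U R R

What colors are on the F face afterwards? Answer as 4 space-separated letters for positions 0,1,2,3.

After move 1 (U'): U=WWWW F=OOGG R=GGRR B=RRBB L=BBOO
After move 2 (F'): F=OGOG U=WWGR R=YGYR D=BOYY L=BWOW
After move 3 (F'): F=GGOO U=WWYY R=OGBR D=WWYY L=BROG
After move 4 (U): U=YWYW F=OGOO R=RRBR B=BRBB L=GGOG
After move 5 (R): R=BRRR U=YGYO F=OWOY D=WBYB B=WRWB
After move 6 (R): R=RBRR U=YWYY F=OBOB D=WWYW B=ORGB
Query: F face = OBOB

Answer: O B O B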